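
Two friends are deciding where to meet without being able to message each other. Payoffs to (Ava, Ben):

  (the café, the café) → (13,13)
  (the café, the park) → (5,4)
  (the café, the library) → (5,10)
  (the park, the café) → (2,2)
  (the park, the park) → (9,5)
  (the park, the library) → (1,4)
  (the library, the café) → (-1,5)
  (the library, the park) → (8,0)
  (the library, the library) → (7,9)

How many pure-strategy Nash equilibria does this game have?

3

Both the café: Ava gets 13 (best alternative 2); Ben gets 13 (best alternative 10). Neither deviates — NE.
Both the park: Ava gets 9 (best alternative 8); Ben gets 5 (best alternative 4). Neither deviates — NE.
Both the library: Ava gets 7 (best alternative 5); Ben gets 9 (best alternative 5). Neither deviates — NE.
(the library, the park) is not a NE: Ava would switch to the park (9 > 8).
No other cell survives both best-response checks, so there are 3 pure NE.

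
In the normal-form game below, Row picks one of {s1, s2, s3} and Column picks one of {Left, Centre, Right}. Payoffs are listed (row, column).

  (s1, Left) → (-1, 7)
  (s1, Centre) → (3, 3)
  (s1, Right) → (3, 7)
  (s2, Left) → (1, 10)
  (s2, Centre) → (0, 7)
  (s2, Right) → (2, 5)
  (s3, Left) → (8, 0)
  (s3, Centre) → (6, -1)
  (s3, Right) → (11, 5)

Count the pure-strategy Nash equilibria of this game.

1

(s3, Right): Row gets 11 (best alternative 3); Column gets 5 (best alternative 0). Neither deviates — NE.
(s1, Left) is not a NE: Row would switch to s3 (8 > -1).
No other cell survives both best-response checks, so there is 1 pure NE.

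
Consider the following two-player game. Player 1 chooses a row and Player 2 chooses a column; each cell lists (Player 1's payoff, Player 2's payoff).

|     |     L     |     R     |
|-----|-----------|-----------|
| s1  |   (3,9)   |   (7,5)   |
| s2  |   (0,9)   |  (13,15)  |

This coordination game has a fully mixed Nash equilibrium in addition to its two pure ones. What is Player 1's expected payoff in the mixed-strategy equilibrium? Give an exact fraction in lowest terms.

13/3

Player 2 mixes with probability q on L, chosen so Player 1 is indifferent: 3q + 7(1−q) = 0q + 13(1−q) gives q = 2/3.
Player 1's expected payoff (from either row, since indifferent) is 3·2/3 + 7·1/3 = 13/3.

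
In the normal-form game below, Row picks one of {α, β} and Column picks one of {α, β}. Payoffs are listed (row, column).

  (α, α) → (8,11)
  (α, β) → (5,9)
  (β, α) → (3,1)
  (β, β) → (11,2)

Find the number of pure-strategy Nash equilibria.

2

Both α: Row gets 8 (best alternative 3); Column gets 11 (best alternative 9). Neither deviates — NE.
Both β: Row gets 11 (best alternative 5); Column gets 2 (best alternative 1). Neither deviates — NE.
(β, α) is not a NE: Row would switch to α (8 > 3).
No other cell survives both best-response checks, so there are 2 pure NE.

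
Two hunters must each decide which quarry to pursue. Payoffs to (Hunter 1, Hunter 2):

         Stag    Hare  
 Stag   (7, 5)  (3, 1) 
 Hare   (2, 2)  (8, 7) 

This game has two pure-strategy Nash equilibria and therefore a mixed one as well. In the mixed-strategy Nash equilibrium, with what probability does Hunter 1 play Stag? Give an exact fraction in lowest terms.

5/9

Hunter 1's mix p on Stag must make Hunter 2 indifferent between Stag and Hare.
Hunter 2's payoff from Stag: 5p + 2(1−p). From Hare: 1p + 7(1−p).
Set equal: 4p = 5(1−p) → p = 5/9.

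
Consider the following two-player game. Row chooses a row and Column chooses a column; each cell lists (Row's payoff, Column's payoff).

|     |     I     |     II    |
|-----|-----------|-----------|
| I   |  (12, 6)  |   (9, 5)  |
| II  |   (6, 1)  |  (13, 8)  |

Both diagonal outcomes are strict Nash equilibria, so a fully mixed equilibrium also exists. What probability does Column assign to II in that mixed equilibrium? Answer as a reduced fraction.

Column's mix q on I must make Row indifferent between I and II.
Row's payoff from I: 12q + 9(1−q). From II: 6q + 13(1−q).
Set equal: 6q = 4(1−q) → q = 4/10 = 2/5.
Probability on II is 1 − 2/5 = 3/5.

3/5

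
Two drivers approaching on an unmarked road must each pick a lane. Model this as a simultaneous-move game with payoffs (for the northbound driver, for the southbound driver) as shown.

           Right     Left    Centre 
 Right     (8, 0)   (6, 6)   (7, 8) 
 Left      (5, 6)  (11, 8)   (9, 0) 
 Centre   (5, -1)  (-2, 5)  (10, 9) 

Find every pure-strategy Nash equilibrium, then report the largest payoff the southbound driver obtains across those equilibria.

Both Left is a pure NE (the northbound driver: 11 ≥ 6; the southbound driver: 8 ≥ 6). The southbound driver gets 8.
Both Centre is a pure NE (the northbound driver: 10 ≥ 9; the southbound driver: 9 ≥ 5). The southbound driver gets 9.
Every other cell has a profitable deviation for at least one player. Highest of {8, 9} is 9.

9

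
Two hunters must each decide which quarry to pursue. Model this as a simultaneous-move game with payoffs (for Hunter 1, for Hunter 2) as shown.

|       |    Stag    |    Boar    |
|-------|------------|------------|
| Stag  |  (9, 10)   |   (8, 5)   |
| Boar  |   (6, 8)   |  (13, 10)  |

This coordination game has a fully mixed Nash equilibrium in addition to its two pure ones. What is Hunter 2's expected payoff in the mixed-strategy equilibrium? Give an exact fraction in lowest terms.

60/7

Hunter 1 mixes with probability p on Stag, chosen so Hunter 2 is indifferent: 10p + 8(1−p) = 5p + 10(1−p) gives p = 2/7.
Hunter 2's expected payoff is 10·2/7 + 8·5/7 = 60/7.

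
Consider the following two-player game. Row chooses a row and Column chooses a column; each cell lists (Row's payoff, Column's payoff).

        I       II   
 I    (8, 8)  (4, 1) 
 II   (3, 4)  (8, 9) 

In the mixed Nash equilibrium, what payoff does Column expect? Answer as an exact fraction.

Row mixes with probability p on I, chosen so Column is indifferent: 8p + 4(1−p) = 1p + 9(1−p) gives p = 5/12.
Column's expected payoff is 8·5/12 + 4·7/12 = 17/3.

17/3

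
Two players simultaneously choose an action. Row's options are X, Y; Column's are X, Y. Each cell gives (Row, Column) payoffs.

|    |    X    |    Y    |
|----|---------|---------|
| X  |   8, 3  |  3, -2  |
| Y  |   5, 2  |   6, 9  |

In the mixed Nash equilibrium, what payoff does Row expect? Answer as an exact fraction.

Column mixes with probability q on X, chosen so Row is indifferent: 8q + 3(1−q) = 5q + 6(1−q) gives q = 1/2.
Row's expected payoff (from either row, since indifferent) is 8·1/2 + 3·1/2 = 11/2.

11/2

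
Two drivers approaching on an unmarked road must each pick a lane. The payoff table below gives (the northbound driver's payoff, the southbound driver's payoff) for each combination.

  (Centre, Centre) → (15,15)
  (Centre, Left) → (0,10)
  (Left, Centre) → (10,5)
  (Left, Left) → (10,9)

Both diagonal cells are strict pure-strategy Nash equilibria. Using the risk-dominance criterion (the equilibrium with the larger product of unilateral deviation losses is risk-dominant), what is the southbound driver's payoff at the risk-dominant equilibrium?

At both Centre: the northbound driver loses 15 − 10 = 5 by deviating; the southbound driver loses 15 − 10 = 5. Product = 5·5 = 25.
At both Left: the northbound driver loses 10 − 0 = 10 by deviating; the southbound driver loses 9 − 5 = 4. Product = 10·4 = 40.
40 > 25, so both Left is risk-dominant. The southbound driver's payoff there is 9.

9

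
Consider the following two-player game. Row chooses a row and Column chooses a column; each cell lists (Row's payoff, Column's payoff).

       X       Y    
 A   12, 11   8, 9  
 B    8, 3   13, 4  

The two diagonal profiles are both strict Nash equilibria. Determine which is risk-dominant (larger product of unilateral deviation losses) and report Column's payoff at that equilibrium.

At (A, X): Row loses 12 − 8 = 4 by deviating; Column loses 11 − 9 = 2. Product = 4·2 = 8.
At (B, Y): Row loses 13 − 8 = 5 by deviating; Column loses 4 − 3 = 1. Product = 5·1 = 5.
8 > 5, so (A, X) is risk-dominant. Column's payoff there is 11.

11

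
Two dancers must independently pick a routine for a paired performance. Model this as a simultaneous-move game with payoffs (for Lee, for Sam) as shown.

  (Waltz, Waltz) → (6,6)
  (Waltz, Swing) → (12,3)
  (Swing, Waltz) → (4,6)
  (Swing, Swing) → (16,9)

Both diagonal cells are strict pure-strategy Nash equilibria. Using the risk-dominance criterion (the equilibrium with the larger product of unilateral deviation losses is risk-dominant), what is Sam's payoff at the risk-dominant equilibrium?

At both Waltz: Lee loses 6 − 4 = 2 by deviating; Sam loses 6 − 3 = 3. Product = 2·3 = 6.
At both Swing: Lee loses 16 − 12 = 4 by deviating; Sam loses 9 − 6 = 3. Product = 4·3 = 12.
12 > 6, so both Swing is risk-dominant. Sam's payoff there is 9.

9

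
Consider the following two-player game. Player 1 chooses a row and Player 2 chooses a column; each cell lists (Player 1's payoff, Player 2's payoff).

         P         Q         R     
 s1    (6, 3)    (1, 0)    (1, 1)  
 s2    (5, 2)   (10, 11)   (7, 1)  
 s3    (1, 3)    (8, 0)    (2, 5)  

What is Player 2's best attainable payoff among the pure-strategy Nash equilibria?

11

(s1, P) is a pure NE (Player 1: 6 ≥ 5; Player 2: 3 ≥ 1). Player 2 gets 3.
(s2, Q) is a pure NE (Player 1: 10 ≥ 8; Player 2: 11 ≥ 2). Player 2 gets 11.
Every other cell has a profitable deviation for at least one player. Highest of {3, 11} is 11.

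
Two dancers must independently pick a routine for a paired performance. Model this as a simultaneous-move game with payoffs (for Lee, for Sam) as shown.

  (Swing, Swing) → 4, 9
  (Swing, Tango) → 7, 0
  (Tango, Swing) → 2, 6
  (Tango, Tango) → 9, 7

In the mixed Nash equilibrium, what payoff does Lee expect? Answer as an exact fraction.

11/2

Sam mixes with probability q on Swing, chosen so Lee is indifferent: 4q + 7(1−q) = 2q + 9(1−q) gives q = 1/2.
Lee's expected payoff (from either row, since indifferent) is 4·1/2 + 7·1/2 = 11/2.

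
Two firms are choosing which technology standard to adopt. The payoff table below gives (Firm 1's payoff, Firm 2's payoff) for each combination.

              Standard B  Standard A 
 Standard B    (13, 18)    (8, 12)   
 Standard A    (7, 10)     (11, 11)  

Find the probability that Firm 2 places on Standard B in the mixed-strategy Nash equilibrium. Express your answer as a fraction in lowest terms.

1/3

Firm 2's mix q on Standard B must make Firm 1 indifferent between Standard B and Standard A.
Firm 1's payoff from Standard B: 13q + 8(1−q). From Standard A: 7q + 11(1−q).
Set equal: 6q = 3(1−q) → q = 3/9 = 1/3.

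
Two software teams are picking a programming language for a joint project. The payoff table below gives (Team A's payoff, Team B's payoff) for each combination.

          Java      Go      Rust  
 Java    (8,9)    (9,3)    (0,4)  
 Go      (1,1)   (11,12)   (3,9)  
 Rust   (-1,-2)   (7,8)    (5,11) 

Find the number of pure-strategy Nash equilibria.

Both Java: Team A gets 8 (best alternative 1); Team B gets 9 (best alternative 4). Neither deviates — NE.
Both Go: Team A gets 11 (best alternative 9); Team B gets 12 (best alternative 9). Neither deviates — NE.
Both Rust: Team A gets 5 (best alternative 3); Team B gets 11 (best alternative 8). Neither deviates — NE.
(Rust, Go) is not a NE: Team A would switch to Go (11 > 7).
No other cell survives both best-response checks, so there are 3 pure NE.

3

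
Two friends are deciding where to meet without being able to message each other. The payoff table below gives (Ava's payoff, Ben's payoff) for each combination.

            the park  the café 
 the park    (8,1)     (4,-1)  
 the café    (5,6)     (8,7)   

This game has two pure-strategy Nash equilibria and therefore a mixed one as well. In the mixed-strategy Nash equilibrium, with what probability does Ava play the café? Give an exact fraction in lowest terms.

Ava's mix p on the park must make Ben indifferent between the park and the café.
Ben's payoff from the park: 1p + 6(1−p). From the café: (-1)p + 7(1−p).
Set equal: 2p = 1(1−p) → p = 1/3.
Probability on the café is 1 − 1/3 = 2/3.

2/3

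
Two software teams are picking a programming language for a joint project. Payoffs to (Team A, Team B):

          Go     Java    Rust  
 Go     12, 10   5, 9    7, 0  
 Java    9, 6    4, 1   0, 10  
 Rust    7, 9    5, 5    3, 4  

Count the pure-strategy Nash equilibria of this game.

1

Both Go: Team A gets 12 (best alternative 9); Team B gets 10 (best alternative 9). Neither deviates — NE.
Both Java is not a NE: Team A would switch to Go (5 > 4).
No other cell survives both best-response checks, so there is 1 pure NE.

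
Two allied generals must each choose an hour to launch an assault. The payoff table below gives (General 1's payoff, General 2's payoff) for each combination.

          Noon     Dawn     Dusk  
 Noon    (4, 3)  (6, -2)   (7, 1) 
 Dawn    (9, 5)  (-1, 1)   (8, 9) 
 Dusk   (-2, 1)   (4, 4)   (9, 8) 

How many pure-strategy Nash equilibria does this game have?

Both Dusk: General 1 gets 9 (best alternative 8); General 2 gets 8 (best alternative 4). Neither deviates — NE.
Both Dawn is not a NE: General 1 would switch to Noon (6 > -1).
No other cell survives both best-response checks, so there is 1 pure NE.

1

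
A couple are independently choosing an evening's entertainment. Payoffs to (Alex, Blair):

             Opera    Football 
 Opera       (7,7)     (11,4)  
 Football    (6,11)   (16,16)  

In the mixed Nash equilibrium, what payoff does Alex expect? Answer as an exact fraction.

Blair mixes with probability q on Opera, chosen so Alex is indifferent: 7q + 11(1−q) = 6q + 16(1−q) gives q = 5/6.
Alex's expected payoff (from either row, since indifferent) is 7·5/6 + 11·1/6 = 23/3.

23/3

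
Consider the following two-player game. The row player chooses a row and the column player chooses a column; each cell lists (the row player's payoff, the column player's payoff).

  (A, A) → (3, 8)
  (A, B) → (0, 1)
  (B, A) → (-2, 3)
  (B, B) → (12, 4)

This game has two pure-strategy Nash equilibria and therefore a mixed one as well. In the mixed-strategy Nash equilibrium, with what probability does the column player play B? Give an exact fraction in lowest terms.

The column player's mix q on A must make the row player indifferent between A and B.
The row player's payoff from A: 3q + 0(1−q). From B: (-2)q + 12(1−q).
Set equal: 5q = 12(1−q) → q = 12/17.
Probability on B is 1 − 12/17 = 5/17.

5/17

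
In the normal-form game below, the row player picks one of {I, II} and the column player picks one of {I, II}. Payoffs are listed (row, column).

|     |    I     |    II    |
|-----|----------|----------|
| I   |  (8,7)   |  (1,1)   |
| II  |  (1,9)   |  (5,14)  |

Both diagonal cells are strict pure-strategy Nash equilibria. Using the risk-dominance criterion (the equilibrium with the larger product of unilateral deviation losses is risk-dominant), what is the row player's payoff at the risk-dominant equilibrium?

At both I: the row player loses 8 − 1 = 7 by deviating; the column player loses 7 − 1 = 6. Product = 7·6 = 42.
At both II: the row player loses 5 − 1 = 4 by deviating; the column player loses 14 − 9 = 5. Product = 4·5 = 20.
42 > 20, so both I is risk-dominant. The row player's payoff there is 8.

8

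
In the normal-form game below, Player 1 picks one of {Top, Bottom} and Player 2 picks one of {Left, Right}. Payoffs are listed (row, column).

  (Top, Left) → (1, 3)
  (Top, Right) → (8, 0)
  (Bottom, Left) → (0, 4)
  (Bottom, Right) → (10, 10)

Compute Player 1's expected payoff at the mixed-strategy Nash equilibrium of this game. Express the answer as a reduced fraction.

Player 2 mixes with probability q on Left, chosen so Player 1 is indifferent: 1q + 8(1−q) = 0q + 10(1−q) gives q = 2/3.
Player 1's expected payoff (from either row, since indifferent) is 1·2/3 + 8·1/3 = 10/3.

10/3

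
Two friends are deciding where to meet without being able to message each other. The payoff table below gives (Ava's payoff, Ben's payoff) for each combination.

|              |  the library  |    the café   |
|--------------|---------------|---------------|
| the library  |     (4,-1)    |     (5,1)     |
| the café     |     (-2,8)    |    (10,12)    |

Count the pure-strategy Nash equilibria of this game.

Both the café: Ava gets 10 (best alternative 5); Ben gets 12 (best alternative 8). Neither deviates — NE.
Both the library is not a NE: Ben would switch to the café (1 > -1).
No other cell survives both best-response checks, so there is 1 pure NE.

1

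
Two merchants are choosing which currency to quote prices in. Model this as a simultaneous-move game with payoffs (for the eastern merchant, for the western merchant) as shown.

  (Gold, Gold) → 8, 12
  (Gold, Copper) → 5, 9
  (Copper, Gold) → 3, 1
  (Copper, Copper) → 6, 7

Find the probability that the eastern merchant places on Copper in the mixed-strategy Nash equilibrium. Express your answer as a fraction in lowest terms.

The eastern merchant's mix p on Gold must make the western merchant indifferent between Gold and Copper.
The western merchant's payoff from Gold: 12p + 1(1−p). From Copper: 9p + 7(1−p).
Set equal: 3p = 6(1−p) → p = 6/9 = 2/3.
Probability on Copper is 1 − 2/3 = 1/3.

1/3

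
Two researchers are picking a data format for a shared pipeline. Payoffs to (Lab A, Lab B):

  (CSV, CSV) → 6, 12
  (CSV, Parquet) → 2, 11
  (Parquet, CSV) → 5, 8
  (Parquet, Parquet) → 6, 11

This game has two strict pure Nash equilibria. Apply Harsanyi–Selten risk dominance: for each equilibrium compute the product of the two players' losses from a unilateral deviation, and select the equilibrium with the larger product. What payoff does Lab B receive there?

At both CSV: Lab A loses 6 − 5 = 1 by deviating; Lab B loses 12 − 11 = 1. Product = 1·1 = 1.
At both Parquet: Lab A loses 6 − 2 = 4 by deviating; Lab B loses 11 − 8 = 3. Product = 4·3 = 12.
12 > 1, so both Parquet is risk-dominant. Lab B's payoff there is 11.

11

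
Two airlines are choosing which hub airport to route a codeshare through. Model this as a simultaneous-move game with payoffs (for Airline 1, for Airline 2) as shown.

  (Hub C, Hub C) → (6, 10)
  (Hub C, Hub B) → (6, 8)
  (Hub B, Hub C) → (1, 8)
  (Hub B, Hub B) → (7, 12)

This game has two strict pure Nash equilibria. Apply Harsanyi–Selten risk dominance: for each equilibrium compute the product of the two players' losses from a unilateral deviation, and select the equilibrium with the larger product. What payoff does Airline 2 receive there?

10

At both Hub C: Airline 1 loses 6 − 1 = 5 by deviating; Airline 2 loses 10 − 8 = 2. Product = 5·2 = 10.
At both Hub B: Airline 1 loses 7 − 6 = 1 by deviating; Airline 2 loses 12 − 8 = 4. Product = 1·4 = 4.
10 > 4, so both Hub C is risk-dominant. Airline 2's payoff there is 10.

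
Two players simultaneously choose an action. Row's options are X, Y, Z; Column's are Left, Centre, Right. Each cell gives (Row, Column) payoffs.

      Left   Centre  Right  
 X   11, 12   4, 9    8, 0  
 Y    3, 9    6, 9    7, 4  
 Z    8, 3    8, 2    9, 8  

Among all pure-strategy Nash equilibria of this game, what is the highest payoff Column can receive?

12

(X, Left) is a pure NE (Row: 11 ≥ 8; Column: 12 ≥ 9). Column gets 12.
(Z, Right) is a pure NE (Row: 9 ≥ 8; Column: 8 ≥ 3). Column gets 8.
Every other cell has a profitable deviation for at least one player. Highest of {12, 8} is 12.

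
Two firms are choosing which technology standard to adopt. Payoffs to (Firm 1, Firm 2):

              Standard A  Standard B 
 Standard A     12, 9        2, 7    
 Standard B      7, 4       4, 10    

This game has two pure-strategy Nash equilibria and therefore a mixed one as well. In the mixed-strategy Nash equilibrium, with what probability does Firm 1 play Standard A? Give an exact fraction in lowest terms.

Firm 1's mix p on Standard A must make Firm 2 indifferent between Standard A and Standard B.
Firm 2's payoff from Standard A: 9p + 4(1−p). From Standard B: 7p + 10(1−p).
Set equal: 2p = 6(1−p) → p = 6/8 = 3/4.

3/4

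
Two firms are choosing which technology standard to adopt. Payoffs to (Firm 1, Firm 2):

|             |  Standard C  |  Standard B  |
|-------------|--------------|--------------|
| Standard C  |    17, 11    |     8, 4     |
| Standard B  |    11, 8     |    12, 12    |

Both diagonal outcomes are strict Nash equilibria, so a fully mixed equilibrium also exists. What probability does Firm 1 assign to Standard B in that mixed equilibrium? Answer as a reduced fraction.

7/11

Firm 1's mix p on Standard C must make Firm 2 indifferent between Standard C and Standard B.
Firm 2's payoff from Standard C: 11p + 8(1−p). From Standard B: 4p + 12(1−p).
Set equal: 7p = 4(1−p) → p = 4/11.
Probability on Standard B is 1 − 4/11 = 7/11.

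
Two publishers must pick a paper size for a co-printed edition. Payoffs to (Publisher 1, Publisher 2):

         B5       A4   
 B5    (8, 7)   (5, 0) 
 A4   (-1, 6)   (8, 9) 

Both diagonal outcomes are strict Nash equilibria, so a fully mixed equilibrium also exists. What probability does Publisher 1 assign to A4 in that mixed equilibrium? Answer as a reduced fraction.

7/10

Publisher 1's mix p on B5 must make Publisher 2 indifferent between B5 and A4.
Publisher 2's payoff from B5: 7p + 6(1−p). From A4: 0p + 9(1−p).
Set equal: 7p = 3(1−p) → p = 3/10.
Probability on A4 is 1 − 3/10 = 7/10.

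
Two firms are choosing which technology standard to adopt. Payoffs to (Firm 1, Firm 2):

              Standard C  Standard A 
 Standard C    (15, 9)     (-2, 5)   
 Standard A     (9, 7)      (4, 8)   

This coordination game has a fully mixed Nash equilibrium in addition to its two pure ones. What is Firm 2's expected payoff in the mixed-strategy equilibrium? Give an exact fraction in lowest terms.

Firm 1 mixes with probability p on Standard C, chosen so Firm 2 is indifferent: 9p + 7(1−p) = 5p + 8(1−p) gives p = 1/5.
Firm 2's expected payoff is 9·1/5 + 7·4/5 = 37/5.

37/5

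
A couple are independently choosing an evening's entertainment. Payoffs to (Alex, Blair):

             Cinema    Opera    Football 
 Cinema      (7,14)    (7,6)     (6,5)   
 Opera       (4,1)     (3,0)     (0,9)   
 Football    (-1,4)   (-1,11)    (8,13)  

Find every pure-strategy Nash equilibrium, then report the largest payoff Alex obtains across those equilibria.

8

Both Cinema is a pure NE (Alex: 7 ≥ 4; Blair: 14 ≥ 6). Alex gets 7.
Both Football is a pure NE (Alex: 8 ≥ 6; Blair: 13 ≥ 11). Alex gets 8.
Every other cell has a profitable deviation for at least one player. Highest of {7, 8} is 8.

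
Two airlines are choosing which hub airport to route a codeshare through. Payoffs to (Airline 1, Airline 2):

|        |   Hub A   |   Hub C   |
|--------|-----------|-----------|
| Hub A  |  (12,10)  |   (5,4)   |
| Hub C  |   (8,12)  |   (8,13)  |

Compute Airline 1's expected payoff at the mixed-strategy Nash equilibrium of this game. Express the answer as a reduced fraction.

Airline 2 mixes with probability q on Hub A, chosen so Airline 1 is indifferent: 12q + 5(1−q) = 8q + 8(1−q) gives q = 3/7.
Airline 1's expected payoff (from either row, since indifferent) is 12·3/7 + 5·4/7 = 8.

8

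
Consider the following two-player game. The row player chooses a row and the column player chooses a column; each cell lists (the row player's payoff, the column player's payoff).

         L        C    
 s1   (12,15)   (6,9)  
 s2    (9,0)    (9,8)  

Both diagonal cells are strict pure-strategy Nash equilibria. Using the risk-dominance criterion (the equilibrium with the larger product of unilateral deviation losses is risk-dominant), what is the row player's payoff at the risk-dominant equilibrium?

9

At (s1, L): the row player loses 12 − 9 = 3 by deviating; the column player loses 15 − 9 = 6. Product = 3·6 = 18.
At (s2, C): the row player loses 9 − 6 = 3 by deviating; the column player loses 8 − 0 = 8. Product = 3·8 = 24.
24 > 18, so (s2, C) is risk-dominant. The row player's payoff there is 9.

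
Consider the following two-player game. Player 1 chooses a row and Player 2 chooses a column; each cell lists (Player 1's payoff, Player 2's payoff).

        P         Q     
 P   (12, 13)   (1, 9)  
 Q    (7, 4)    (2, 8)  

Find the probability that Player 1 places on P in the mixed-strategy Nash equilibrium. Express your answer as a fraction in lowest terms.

1/2

Player 1's mix p on P must make Player 2 indifferent between P and Q.
Player 2's payoff from P: 13p + 4(1−p). From Q: 9p + 8(1−p).
Set equal: 4p = 4(1−p) → p = 4/8 = 1/2.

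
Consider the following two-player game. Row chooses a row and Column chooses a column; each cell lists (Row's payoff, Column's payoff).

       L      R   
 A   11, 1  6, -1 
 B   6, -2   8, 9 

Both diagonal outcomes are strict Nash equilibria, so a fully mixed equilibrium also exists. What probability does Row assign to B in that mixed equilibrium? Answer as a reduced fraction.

2/13

Row's mix p on A must make Column indifferent between L and R.
Column's payoff from L: 1p + (-2)(1−p). From R: (-1)p + 9(1−p).
Set equal: 2p = 11(1−p) → p = 11/13.
Probability on B is 1 − 11/13 = 2/13.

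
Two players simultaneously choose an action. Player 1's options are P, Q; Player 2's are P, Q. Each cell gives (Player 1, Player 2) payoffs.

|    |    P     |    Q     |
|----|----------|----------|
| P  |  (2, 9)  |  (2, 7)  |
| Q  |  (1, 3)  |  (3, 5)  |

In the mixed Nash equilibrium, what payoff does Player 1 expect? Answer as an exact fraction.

Player 2 mixes with probability q on P, chosen so Player 1 is indifferent: 2q + 2(1−q) = 1q + 3(1−q) gives q = 1/2.
Player 1's expected payoff (from either row, since indifferent) is 2·1/2 + 2·1/2 = 2.

2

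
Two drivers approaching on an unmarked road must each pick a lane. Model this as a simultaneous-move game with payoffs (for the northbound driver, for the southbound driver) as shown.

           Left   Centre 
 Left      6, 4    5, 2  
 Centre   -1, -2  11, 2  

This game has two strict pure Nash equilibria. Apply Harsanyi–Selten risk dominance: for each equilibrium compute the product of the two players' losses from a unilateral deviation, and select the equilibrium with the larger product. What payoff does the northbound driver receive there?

At both Left: the northbound driver loses 6 − (-1) = 7 by deviating; the southbound driver loses 4 − 2 = 2. Product = 7·2 = 14.
At both Centre: the northbound driver loses 11 − 5 = 6 by deviating; the southbound driver loses 2 − (-2) = 4. Product = 6·4 = 24.
24 > 14, so both Centre is risk-dominant. The northbound driver's payoff there is 11.

11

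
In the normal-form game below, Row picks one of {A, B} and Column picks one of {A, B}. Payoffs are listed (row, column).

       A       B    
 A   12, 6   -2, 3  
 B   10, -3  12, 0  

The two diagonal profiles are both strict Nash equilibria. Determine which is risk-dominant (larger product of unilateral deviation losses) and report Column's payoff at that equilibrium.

At both A: Row loses 12 − 10 = 2 by deviating; Column loses 6 − 3 = 3. Product = 2·3 = 6.
At both B: Row loses 12 − (-2) = 14 by deviating; Column loses 0 − (-3) = 3. Product = 14·3 = 42.
42 > 6, so both B is risk-dominant. Column's payoff there is 0.

0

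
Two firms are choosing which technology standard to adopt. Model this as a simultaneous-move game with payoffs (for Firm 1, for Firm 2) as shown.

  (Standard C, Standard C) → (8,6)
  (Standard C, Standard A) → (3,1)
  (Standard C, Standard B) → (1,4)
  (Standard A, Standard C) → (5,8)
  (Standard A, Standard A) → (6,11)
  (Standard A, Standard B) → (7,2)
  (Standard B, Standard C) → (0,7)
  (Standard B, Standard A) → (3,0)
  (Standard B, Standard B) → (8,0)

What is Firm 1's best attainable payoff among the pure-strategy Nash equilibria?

8

Both Standard C is a pure NE (Firm 1: 8 ≥ 5; Firm 2: 6 ≥ 4). Firm 1 gets 8.
Both Standard A is a pure NE (Firm 1: 6 ≥ 3; Firm 2: 11 ≥ 8). Firm 1 gets 6.
Every other cell has a profitable deviation for at least one player. Highest of {8, 6} is 8.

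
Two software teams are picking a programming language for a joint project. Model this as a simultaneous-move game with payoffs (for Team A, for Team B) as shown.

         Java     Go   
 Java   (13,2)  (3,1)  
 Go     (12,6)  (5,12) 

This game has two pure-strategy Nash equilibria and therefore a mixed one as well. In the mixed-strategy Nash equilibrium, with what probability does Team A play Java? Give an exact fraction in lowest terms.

6/7

Team A's mix p on Java must make Team B indifferent between Java and Go.
Team B's payoff from Java: 2p + 6(1−p). From Go: 1p + 12(1−p).
Set equal: 1p = 6(1−p) → p = 6/7.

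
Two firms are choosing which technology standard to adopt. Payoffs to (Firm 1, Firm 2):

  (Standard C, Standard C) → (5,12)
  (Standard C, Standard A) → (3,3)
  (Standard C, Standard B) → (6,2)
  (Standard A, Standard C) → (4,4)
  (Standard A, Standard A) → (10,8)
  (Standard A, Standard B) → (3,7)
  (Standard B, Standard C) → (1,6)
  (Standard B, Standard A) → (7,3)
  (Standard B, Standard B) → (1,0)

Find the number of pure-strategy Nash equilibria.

2

Both Standard C: Firm 1 gets 5 (best alternative 4); Firm 2 gets 12 (best alternative 3). Neither deviates — NE.
Both Standard A: Firm 1 gets 10 (best alternative 7); Firm 2 gets 8 (best alternative 7). Neither deviates — NE.
Both Standard B is not a NE: Firm 1 would switch to Standard C (6 > 1).
No other cell survives both best-response checks, so there are 2 pure NE.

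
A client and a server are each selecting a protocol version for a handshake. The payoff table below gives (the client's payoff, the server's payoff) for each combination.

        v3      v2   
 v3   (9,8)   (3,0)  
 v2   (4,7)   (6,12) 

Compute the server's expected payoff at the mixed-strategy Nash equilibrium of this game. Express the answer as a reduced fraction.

96/13

The client mixes with probability p on v3, chosen so the server is indifferent: 8p + 7(1−p) = 0p + 12(1−p) gives p = 5/13.
The server's expected payoff is 8·5/13 + 7·8/13 = 96/13.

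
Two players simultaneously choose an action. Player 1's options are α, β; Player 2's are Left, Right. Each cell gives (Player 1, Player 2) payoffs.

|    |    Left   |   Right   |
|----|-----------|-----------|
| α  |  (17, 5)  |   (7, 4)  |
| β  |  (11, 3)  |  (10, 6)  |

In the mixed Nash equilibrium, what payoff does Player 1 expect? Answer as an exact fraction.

Player 2 mixes with probability q on Left, chosen so Player 1 is indifferent: 17q + 7(1−q) = 11q + 10(1−q) gives q = 1/3.
Player 1's expected payoff (from either row, since indifferent) is 17·1/3 + 7·2/3 = 31/3.

31/3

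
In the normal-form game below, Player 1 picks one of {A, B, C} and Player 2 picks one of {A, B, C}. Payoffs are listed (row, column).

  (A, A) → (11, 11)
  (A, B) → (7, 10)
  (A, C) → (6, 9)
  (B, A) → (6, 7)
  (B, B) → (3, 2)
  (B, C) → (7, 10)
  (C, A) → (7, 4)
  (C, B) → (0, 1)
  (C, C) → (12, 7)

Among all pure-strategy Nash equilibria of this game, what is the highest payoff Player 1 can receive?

Both A is a pure NE (Player 1: 11 ≥ 7; Player 2: 11 ≥ 10). Player 1 gets 11.
Both C is a pure NE (Player 1: 12 ≥ 7; Player 2: 7 ≥ 4). Player 1 gets 12.
Every other cell has a profitable deviation for at least one player. Highest of {11, 12} is 12.

12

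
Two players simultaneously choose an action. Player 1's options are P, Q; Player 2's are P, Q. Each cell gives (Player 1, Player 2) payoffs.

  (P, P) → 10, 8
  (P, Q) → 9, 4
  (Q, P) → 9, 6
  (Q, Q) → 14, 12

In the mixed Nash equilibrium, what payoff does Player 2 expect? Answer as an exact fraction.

Player 1 mixes with probability p on P, chosen so Player 2 is indifferent: 8p + 6(1−p) = 4p + 12(1−p) gives p = 3/5.
Player 2's expected payoff is 8·3/5 + 6·2/5 = 36/5.

36/5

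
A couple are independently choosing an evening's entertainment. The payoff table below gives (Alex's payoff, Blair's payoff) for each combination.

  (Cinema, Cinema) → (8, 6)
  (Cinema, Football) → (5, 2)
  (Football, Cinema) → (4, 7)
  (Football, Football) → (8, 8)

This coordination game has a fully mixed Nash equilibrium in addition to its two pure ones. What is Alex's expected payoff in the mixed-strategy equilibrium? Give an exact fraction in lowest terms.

44/7

Blair mixes with probability q on Cinema, chosen so Alex is indifferent: 8q + 5(1−q) = 4q + 8(1−q) gives q = 3/7.
Alex's expected payoff (from either row, since indifferent) is 8·3/7 + 5·4/7 = 44/7.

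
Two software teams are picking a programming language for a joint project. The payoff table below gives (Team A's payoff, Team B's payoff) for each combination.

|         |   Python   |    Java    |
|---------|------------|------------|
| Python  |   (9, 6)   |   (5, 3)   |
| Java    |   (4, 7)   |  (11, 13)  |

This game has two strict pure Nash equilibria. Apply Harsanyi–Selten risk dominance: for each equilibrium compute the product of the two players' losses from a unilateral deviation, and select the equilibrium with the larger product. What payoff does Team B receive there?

13

At both Python: Team A loses 9 − 4 = 5 by deviating; Team B loses 6 − 3 = 3. Product = 5·3 = 15.
At both Java: Team A loses 11 − 5 = 6 by deviating; Team B loses 13 − 7 = 6. Product = 6·6 = 36.
36 > 15, so both Java is risk-dominant. Team B's payoff there is 13.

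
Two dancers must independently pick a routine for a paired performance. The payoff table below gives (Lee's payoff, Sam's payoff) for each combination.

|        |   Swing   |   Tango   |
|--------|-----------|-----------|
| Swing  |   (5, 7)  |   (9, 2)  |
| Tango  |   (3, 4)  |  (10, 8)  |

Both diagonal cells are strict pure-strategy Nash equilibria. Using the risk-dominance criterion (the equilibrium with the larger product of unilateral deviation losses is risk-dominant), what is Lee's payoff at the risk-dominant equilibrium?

5

At both Swing: Lee loses 5 − 3 = 2 by deviating; Sam loses 7 − 2 = 5. Product = 2·5 = 10.
At both Tango: Lee loses 10 − 9 = 1 by deviating; Sam loses 8 − 4 = 4. Product = 1·4 = 4.
10 > 4, so both Swing is risk-dominant. Lee's payoff there is 5.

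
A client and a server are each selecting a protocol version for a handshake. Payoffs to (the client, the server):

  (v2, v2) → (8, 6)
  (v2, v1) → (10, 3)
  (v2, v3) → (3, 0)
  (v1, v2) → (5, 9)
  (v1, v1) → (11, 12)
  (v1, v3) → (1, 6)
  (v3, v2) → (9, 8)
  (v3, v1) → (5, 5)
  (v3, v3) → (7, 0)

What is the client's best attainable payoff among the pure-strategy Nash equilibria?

Both v1 is a pure NE (the client: 11 ≥ 10; the server: 12 ≥ 9). The client gets 11.
(v3, v2) is a pure NE (the client: 9 ≥ 8; the server: 8 ≥ 5). The client gets 9.
Every other cell has a profitable deviation for at least one player. Highest of {11, 9} is 11.

11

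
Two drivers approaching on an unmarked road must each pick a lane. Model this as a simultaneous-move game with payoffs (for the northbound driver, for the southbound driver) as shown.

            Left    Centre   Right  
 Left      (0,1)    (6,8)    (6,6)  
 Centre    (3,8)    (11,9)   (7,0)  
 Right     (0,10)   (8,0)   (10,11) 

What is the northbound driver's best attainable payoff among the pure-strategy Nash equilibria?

11

Both Centre is a pure NE (the northbound driver: 11 ≥ 8; the southbound driver: 9 ≥ 8). The northbound driver gets 11.
Both Right is a pure NE (the northbound driver: 10 ≥ 7; the southbound driver: 11 ≥ 10). The northbound driver gets 10.
Every other cell has a profitable deviation for at least one player. Highest of {11, 10} is 11.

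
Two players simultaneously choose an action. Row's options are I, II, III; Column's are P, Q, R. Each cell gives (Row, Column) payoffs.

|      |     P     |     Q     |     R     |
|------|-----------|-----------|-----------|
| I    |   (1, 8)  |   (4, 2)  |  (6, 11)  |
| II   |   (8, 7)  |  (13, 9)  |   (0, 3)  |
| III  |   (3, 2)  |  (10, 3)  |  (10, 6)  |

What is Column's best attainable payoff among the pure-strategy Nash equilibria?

9

(II, Q) is a pure NE (Row: 13 ≥ 10; Column: 9 ≥ 7). Column gets 9.
(III, R) is a pure NE (Row: 10 ≥ 6; Column: 6 ≥ 3). Column gets 6.
Every other cell has a profitable deviation for at least one player. Highest of {9, 6} is 9.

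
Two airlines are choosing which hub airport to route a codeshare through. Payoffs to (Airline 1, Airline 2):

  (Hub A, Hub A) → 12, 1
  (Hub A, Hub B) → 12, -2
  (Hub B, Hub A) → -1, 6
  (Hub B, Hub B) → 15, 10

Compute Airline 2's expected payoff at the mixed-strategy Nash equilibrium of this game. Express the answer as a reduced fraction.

Airline 1 mixes with probability p on Hub A, chosen so Airline 2 is indifferent: 1p + 6(1−p) = (-2)p + 10(1−p) gives p = 4/7.
Airline 2's expected payoff is 1·4/7 + 6·3/7 = 22/7.

22/7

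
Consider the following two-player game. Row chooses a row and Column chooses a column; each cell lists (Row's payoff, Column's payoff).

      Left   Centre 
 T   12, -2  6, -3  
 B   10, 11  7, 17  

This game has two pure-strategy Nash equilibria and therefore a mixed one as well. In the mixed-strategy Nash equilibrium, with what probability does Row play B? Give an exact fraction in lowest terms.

1/7

Row's mix p on T must make Column indifferent between Left and Centre.
Column's payoff from Left: (-2)p + 11(1−p). From Centre: (-3)p + 17(1−p).
Set equal: 1p = 6(1−p) → p = 6/7.
Probability on B is 1 − 6/7 = 1/7.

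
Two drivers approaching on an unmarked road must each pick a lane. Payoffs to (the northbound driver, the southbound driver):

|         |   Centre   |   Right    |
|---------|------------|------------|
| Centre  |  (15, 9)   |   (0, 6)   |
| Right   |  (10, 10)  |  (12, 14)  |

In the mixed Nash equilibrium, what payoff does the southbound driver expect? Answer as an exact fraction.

The northbound driver mixes with probability p on Centre, chosen so the southbound driver is indifferent: 9p + 10(1−p) = 6p + 14(1−p) gives p = 4/7.
The southbound driver's expected payoff is 9·4/7 + 10·3/7 = 66/7.

66/7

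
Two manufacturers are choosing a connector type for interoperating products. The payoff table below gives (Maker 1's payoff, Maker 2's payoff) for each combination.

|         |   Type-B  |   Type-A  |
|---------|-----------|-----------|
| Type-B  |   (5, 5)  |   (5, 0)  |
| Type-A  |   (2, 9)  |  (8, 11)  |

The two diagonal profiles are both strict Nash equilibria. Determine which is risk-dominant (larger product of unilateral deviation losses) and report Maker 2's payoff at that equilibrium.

At both Type-B: Maker 1 loses 5 − 2 = 3 by deviating; Maker 2 loses 5 − 0 = 5. Product = 3·5 = 15.
At both Type-A: Maker 1 loses 8 − 5 = 3 by deviating; Maker 2 loses 11 − 9 = 2. Product = 3·2 = 6.
15 > 6, so both Type-B is risk-dominant. Maker 2's payoff there is 5.

5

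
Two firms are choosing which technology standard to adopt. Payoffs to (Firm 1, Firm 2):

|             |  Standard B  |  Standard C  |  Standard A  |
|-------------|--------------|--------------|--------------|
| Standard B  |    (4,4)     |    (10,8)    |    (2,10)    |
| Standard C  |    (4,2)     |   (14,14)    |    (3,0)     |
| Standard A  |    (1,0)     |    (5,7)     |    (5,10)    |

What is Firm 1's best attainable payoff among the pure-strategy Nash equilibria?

Both Standard C is a pure NE (Firm 1: 14 ≥ 10; Firm 2: 14 ≥ 2). Firm 1 gets 14.
Both Standard A is a pure NE (Firm 1: 5 ≥ 3; Firm 2: 10 ≥ 7). Firm 1 gets 5.
Every other cell has a profitable deviation for at least one player. Highest of {14, 5} is 14.

14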